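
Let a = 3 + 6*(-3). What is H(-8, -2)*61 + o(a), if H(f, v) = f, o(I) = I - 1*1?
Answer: -504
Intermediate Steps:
a = -15 (a = 3 - 18 = -15)
o(I) = -1 + I (o(I) = I - 1 = -1 + I)
H(-8, -2)*61 + o(a) = -8*61 + (-1 - 15) = -488 - 16 = -504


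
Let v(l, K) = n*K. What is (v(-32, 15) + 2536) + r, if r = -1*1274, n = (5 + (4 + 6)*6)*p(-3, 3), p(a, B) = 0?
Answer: 1262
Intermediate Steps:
n = 0 (n = (5 + (4 + 6)*6)*0 = (5 + 10*6)*0 = (5 + 60)*0 = 65*0 = 0)
r = -1274
v(l, K) = 0 (v(l, K) = 0*K = 0)
(v(-32, 15) + 2536) + r = (0 + 2536) - 1274 = 2536 - 1274 = 1262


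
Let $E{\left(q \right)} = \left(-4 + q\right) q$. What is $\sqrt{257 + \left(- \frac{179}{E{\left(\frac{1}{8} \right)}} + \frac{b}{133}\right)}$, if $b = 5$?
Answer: $\frac{9 \sqrt{131498962}}{4123} \approx 25.032$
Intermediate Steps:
$E{\left(q \right)} = q \left(-4 + q\right)$
$\sqrt{257 + \left(- \frac{179}{E{\left(\frac{1}{8} \right)}} + \frac{b}{133}\right)} = \sqrt{257 - \left(- \frac{5}{133} + 179 \frac{8}{-4 + \frac{1}{8}}\right)} = \sqrt{257 - \left(- \frac{5}{133} + \frac{179}{\frac{1}{8} \left(-4 + \frac{1}{8}\right)}\right)} = \sqrt{257 - \left(- \frac{5}{133} + \frac{179}{\frac{1}{8} \left(- \frac{31}{8}\right)}\right)} = \sqrt{257 - \left(- \frac{5}{133} + \frac{179}{- \frac{31}{64}}\right)} = \sqrt{257 + \left(\left(-179\right) \left(- \frac{64}{31}\right) + \frac{5}{133}\right)} = \sqrt{257 + \left(\frac{11456}{31} + \frac{5}{133}\right)} = \sqrt{257 + \frac{1523803}{4123}} = \sqrt{\frac{2583414}{4123}} = \frac{9 \sqrt{131498962}}{4123}$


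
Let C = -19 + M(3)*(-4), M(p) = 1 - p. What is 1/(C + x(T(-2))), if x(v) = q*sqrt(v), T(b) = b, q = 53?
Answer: -11/5739 - 53*I*sqrt(2)/5739 ≈ -0.0019167 - 0.01306*I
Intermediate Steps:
x(v) = 53*sqrt(v)
C = -11 (C = -19 + (1 - 1*3)*(-4) = -19 + (1 - 3)*(-4) = -19 - 2*(-4) = -19 + 8 = -11)
1/(C + x(T(-2))) = 1/(-11 + 53*sqrt(-2)) = 1/(-11 + 53*(I*sqrt(2))) = 1/(-11 + 53*I*sqrt(2))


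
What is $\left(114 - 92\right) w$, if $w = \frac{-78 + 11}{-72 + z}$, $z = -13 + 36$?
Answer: $\frac{1474}{49} \approx 30.082$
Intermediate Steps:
$z = 23$
$w = \frac{67}{49}$ ($w = \frac{-78 + 11}{-72 + 23} = - \frac{67}{-49} = \left(-67\right) \left(- \frac{1}{49}\right) = \frac{67}{49} \approx 1.3673$)
$\left(114 - 92\right) w = \left(114 - 92\right) \frac{67}{49} = 22 \cdot \frac{67}{49} = \frac{1474}{49}$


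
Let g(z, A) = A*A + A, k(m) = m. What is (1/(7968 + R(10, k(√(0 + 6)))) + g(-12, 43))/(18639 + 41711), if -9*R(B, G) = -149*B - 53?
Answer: 138598469/4420939250 ≈ 0.031350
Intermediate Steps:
R(B, G) = 53/9 + 149*B/9 (R(B, G) = -(-149*B - 53)/9 = -(-53 - 149*B)/9 = 53/9 + 149*B/9)
g(z, A) = A + A² (g(z, A) = A² + A = A + A²)
(1/(7968 + R(10, k(√(0 + 6)))) + g(-12, 43))/(18639 + 41711) = (1/(7968 + (53/9 + (149/9)*10)) + 43*(1 + 43))/(18639 + 41711) = (1/(7968 + (53/9 + 1490/9)) + 43*44)/60350 = (1/(7968 + 1543/9) + 1892)*(1/60350) = (1/(73255/9) + 1892)*(1/60350) = (9/73255 + 1892)*(1/60350) = (138598469/73255)*(1/60350) = 138598469/4420939250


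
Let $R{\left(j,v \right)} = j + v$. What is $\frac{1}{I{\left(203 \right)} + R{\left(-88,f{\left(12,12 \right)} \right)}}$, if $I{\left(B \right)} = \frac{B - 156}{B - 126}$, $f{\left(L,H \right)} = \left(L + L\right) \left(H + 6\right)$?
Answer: $\frac{77}{26535} \approx 0.0029018$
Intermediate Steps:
$f{\left(L,H \right)} = 2 L \left(6 + H\right)$
$I{\left(B \right)} = \frac{-156 + B}{-126 + B}$
$\frac{1}{I{\left(203 \right)} + R{\left(-88,f{\left(12,12 \right)} \right)}} = \frac{1}{\frac{-156 + 203}{-126 + 203} - \left(88 - 24 \left(6 + 12\right)\right)} = \frac{1}{\frac{1}{77} \cdot 47 - \left(88 - 432\right)} = \frac{1}{\frac{1}{77} \cdot 47 + \left(-88 + 432\right)} = \frac{1}{\frac{47}{77} + 344} = \frac{1}{\frac{26535}{77}} = \frac{77}{26535}$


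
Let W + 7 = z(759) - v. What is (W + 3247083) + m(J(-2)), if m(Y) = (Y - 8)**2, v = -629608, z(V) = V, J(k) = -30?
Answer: 3878887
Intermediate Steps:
m(Y) = (-8 + Y)**2
W = 630360 (W = -7 + (759 - 1*(-629608)) = -7 + (759 + 629608) = -7 + 630367 = 630360)
(W + 3247083) + m(J(-2)) = (630360 + 3247083) + (-8 - 30)**2 = 3877443 + (-38)**2 = 3877443 + 1444 = 3878887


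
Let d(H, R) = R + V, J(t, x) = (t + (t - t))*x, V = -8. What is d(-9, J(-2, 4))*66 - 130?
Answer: -1186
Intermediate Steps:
J(t, x) = t*x (J(t, x) = (t + 0)*x = t*x)
d(H, R) = -8 + R (d(H, R) = R - 8 = -8 + R)
d(-9, J(-2, 4))*66 - 130 = (-8 - 2*4)*66 - 130 = (-8 - 8)*66 - 130 = -16*66 - 130 = -1056 - 130 = -1186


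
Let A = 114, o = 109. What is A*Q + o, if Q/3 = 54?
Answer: 18577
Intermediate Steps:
Q = 162 (Q = 3*54 = 162)
A*Q + o = 114*162 + 109 = 18468 + 109 = 18577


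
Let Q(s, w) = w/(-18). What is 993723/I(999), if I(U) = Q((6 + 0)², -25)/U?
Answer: 17869126986/25 ≈ 7.1477e+8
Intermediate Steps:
Q(s, w) = -w/18 (Q(s, w) = w*(-1/18) = -w/18)
I(U) = 25/(18*U) (I(U) = (-1/18*(-25))/U = 25/(18*U))
993723/I(999) = 993723/(((25/18)/999)) = 993723/(((25/18)*(1/999))) = 993723/(25/17982) = 993723*(17982/25) = 17869126986/25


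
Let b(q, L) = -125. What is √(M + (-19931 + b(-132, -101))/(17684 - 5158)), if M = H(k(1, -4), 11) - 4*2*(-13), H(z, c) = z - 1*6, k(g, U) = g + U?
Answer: √3663585691/6263 ≈ 9.6643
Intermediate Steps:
k(g, U) = U + g
H(z, c) = -6 + z (H(z, c) = z - 6 = -6 + z)
M = 95 (M = (-6 + (-4 + 1)) - 4*2*(-13) = (-6 - 3) - 8*(-13) = -9 + 104 = 95)
√(M + (-19931 + b(-132, -101))/(17684 - 5158)) = √(95 + (-19931 - 125)/(17684 - 5158)) = √(95 - 20056/12526) = √(95 - 20056*1/12526) = √(95 - 10028/6263) = √(584957/6263) = √3663585691/6263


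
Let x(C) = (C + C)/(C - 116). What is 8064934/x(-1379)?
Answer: 6028538165/1379 ≈ 4.3717e+6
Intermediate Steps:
x(C) = 2*C/(-116 + C) (x(C) = (2*C)/(-116 + C) = 2*C/(-116 + C))
8064934/x(-1379) = 8064934/((2*(-1379)/(-116 - 1379))) = 8064934/((2*(-1379)/(-1495))) = 8064934/((2*(-1379)*(-1/1495))) = 8064934/(2758/1495) = 8064934*(1495/2758) = 6028538165/1379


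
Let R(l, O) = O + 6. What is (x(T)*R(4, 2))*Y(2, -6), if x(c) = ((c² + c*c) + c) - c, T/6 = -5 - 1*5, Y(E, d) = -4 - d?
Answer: 115200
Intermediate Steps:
R(l, O) = 6 + O
T = -60 (T = 6*(-5 - 1*5) = 6*(-5 - 5) = 6*(-10) = -60)
x(c) = 2*c² (x(c) = ((c² + c²) + c) - c = (2*c² + c) - c = (c + 2*c²) - c = 2*c²)
(x(T)*R(4, 2))*Y(2, -6) = ((2*(-60)²)*(6 + 2))*(-4 - 1*(-6)) = ((2*3600)*8)*(-4 + 6) = (7200*8)*2 = 57600*2 = 115200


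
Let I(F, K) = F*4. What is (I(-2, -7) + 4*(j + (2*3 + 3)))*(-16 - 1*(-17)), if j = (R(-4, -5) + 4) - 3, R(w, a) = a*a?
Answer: 132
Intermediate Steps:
R(w, a) = a²
I(F, K) = 4*F
j = 26 (j = ((-5)² + 4) - 3 = (25 + 4) - 3 = 29 - 3 = 26)
(I(-2, -7) + 4*(j + (2*3 + 3)))*(-16 - 1*(-17)) = (4*(-2) + 4*(26 + (2*3 + 3)))*(-16 - 1*(-17)) = (-8 + 4*(26 + (6 + 3)))*(-16 + 17) = (-8 + 4*(26 + 9))*1 = (-8 + 4*35)*1 = (-8 + 140)*1 = 132*1 = 132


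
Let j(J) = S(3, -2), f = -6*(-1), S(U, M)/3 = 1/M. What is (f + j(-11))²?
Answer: 81/4 ≈ 20.250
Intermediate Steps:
S(U, M) = 3/M
f = 6
j(J) = -3/2 (j(J) = 3/(-2) = 3*(-½) = -3/2)
(f + j(-11))² = (6 - 3/2)² = (9/2)² = 81/4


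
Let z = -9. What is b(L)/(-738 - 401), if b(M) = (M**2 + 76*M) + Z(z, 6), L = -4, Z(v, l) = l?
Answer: 282/1139 ≈ 0.24759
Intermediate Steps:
b(M) = 6 + M**2 + 76*M (b(M) = (M**2 + 76*M) + 6 = 6 + M**2 + 76*M)
b(L)/(-738 - 401) = (6 + (-4)**2 + 76*(-4))/(-738 - 401) = (6 + 16 - 304)/(-1139) = -1/1139*(-282) = 282/1139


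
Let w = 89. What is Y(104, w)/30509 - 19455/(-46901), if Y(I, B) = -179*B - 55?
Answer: -156206791/1430902609 ≈ -0.10917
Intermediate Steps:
Y(I, B) = -55 - 179*B
Y(104, w)/30509 - 19455/(-46901) = (-55 - 179*89)/30509 - 19455/(-46901) = (-55 - 15931)*(1/30509) - 19455*(-1/46901) = -15986*1/30509 + 19455/46901 = -15986/30509 + 19455/46901 = -156206791/1430902609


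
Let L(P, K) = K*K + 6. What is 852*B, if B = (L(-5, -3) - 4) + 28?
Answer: 33228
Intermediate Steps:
L(P, K) = 6 + K² (L(P, K) = K² + 6 = 6 + K²)
B = 39 (B = ((6 + (-3)²) - 4) + 28 = ((6 + 9) - 4) + 28 = (15 - 4) + 28 = 11 + 28 = 39)
852*B = 852*39 = 33228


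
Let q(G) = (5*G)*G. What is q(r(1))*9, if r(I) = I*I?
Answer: 45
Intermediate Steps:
r(I) = I**2
q(G) = 5*G**2
q(r(1))*9 = (5*(1**2)**2)*9 = (5*1**2)*9 = (5*1)*9 = 5*9 = 45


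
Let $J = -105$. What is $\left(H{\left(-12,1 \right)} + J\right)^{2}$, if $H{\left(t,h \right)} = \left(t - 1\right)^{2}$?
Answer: $4096$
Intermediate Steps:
$H{\left(t,h \right)} = \left(-1 + t\right)^{2}$
$\left(H{\left(-12,1 \right)} + J\right)^{2} = \left(\left(-1 - 12\right)^{2} - 105\right)^{2} = \left(\left(-13\right)^{2} - 105\right)^{2} = \left(169 - 105\right)^{2} = 64^{2} = 4096$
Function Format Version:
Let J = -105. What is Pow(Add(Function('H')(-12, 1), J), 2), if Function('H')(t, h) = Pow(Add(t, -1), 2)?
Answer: 4096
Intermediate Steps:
Function('H')(t, h) = Pow(Add(-1, t), 2)
Pow(Add(Function('H')(-12, 1), J), 2) = Pow(Add(Pow(Add(-1, -12), 2), -105), 2) = Pow(Add(Pow(-13, 2), -105), 2) = Pow(Add(169, -105), 2) = Pow(64, 2) = 4096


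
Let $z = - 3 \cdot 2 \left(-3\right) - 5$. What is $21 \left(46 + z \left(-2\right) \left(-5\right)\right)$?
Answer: $3696$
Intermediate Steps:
$z = 13$ ($z = \left(-3\right) \left(-6\right) - 5 = 18 - 5 = 13$)
$21 \left(46 + z \left(-2\right) \left(-5\right)\right) = 21 \left(46 + 13 \left(-2\right) \left(-5\right)\right) = 21 \left(46 - -130\right) = 21 \left(46 + 130\right) = 21 \cdot 176 = 3696$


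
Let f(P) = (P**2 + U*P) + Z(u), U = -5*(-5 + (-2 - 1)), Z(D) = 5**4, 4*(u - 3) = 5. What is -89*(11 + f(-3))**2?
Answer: -24530625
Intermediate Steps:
u = 17/4 (u = 3 + (1/4)*5 = 3 + 5/4 = 17/4 ≈ 4.2500)
Z(D) = 625
U = 40 (U = -5*(-5 - 3) = -5*(-8) = 40)
f(P) = 625 + P**2 + 40*P (f(P) = (P**2 + 40*P) + 625 = 625 + P**2 + 40*P)
-89*(11 + f(-3))**2 = -89*(11 + (625 + (-3)**2 + 40*(-3)))**2 = -89*(11 + (625 + 9 - 120))**2 = -89*(11 + 514)**2 = -89*525**2 = -89*275625 = -24530625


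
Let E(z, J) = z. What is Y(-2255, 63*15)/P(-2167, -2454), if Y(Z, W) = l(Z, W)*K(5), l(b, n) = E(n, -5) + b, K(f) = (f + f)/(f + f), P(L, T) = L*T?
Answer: -655/2658909 ≈ -0.00024634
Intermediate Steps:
K(f) = 1 (K(f) = (2*f)/((2*f)) = (2*f)*(1/(2*f)) = 1)
l(b, n) = b + n (l(b, n) = n + b = b + n)
Y(Z, W) = W + Z (Y(Z, W) = (Z + W)*1 = (W + Z)*1 = W + Z)
Y(-2255, 63*15)/P(-2167, -2454) = (63*15 - 2255)/((-2167*(-2454))) = (945 - 2255)/5317818 = -1310*1/5317818 = -655/2658909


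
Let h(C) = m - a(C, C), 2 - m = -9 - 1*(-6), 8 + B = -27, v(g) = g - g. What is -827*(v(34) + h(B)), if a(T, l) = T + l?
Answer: -62025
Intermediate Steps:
v(g) = 0
B = -35 (B = -8 - 27 = -35)
m = 5 (m = 2 - (-9 - 1*(-6)) = 2 - (-9 + 6) = 2 - 1*(-3) = 2 + 3 = 5)
h(C) = 5 - 2*C (h(C) = 5 - (C + C) = 5 - 2*C)
-827*(v(34) + h(B)) = -827*(0 + (5 - 2*(-35))) = -827*(0 + (5 + 70)) = -827*(0 + 75) = -827*75 = -62025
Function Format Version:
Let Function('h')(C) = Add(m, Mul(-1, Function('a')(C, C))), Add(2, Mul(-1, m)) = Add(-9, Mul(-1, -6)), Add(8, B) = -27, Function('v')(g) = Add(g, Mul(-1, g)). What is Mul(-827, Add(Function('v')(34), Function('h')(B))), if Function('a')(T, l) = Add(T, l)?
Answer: -62025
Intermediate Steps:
Function('v')(g) = 0
B = -35 (B = Add(-8, -27) = -35)
m = 5 (m = Add(2, Mul(-1, Add(-9, Mul(-1, -6)))) = Add(2, Mul(-1, Add(-9, 6))) = Add(2, Mul(-1, -3)) = Add(2, 3) = 5)
Function('h')(C) = Add(5, Mul(-2, C)) (Function('h')(C) = Add(5, Mul(-1, Add(C, C))) = Add(5, Mul(-1, Mul(2, C))) = Add(5, Mul(-2, C)))
Mul(-827, Add(Function('v')(34), Function('h')(B))) = Mul(-827, Add(0, Add(5, Mul(-2, -35)))) = Mul(-827, Add(0, Add(5, 70))) = Mul(-827, Add(0, 75)) = Mul(-827, 75) = -62025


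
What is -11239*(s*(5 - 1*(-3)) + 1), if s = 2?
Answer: -191063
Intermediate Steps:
-11239*(s*(5 - 1*(-3)) + 1) = -11239*(2*(5 - 1*(-3)) + 1) = -11239*(2*(5 + 3) + 1) = -11239*(2*8 + 1) = -11239*(16 + 1) = -11239*17 = -191063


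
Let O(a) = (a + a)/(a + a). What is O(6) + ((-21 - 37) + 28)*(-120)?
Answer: 3601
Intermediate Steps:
O(a) = 1 (O(a) = (2*a)/((2*a)) = (2*a)*(1/(2*a)) = 1)
O(6) + ((-21 - 37) + 28)*(-120) = 1 + ((-21 - 37) + 28)*(-120) = 1 + (-58 + 28)*(-120) = 1 - 30*(-120) = 1 + 3600 = 3601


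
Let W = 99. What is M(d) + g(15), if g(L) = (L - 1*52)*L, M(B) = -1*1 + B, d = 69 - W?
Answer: -586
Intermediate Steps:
d = -30 (d = 69 - 1*99 = 69 - 99 = -30)
M(B) = -1 + B
g(L) = L*(-52 + L) (g(L) = (L - 52)*L = (-52 + L)*L = L*(-52 + L))
M(d) + g(15) = (-1 - 30) + 15*(-52 + 15) = -31 + 15*(-37) = -31 - 555 = -586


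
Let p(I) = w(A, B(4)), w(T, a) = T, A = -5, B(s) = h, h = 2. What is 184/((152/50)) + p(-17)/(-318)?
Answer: 365795/6042 ≈ 60.542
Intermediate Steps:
B(s) = 2
p(I) = -5
184/((152/50)) + p(-17)/(-318) = 184/((152/50)) - 5/(-318) = 184/((152*(1/50))) - 5*(-1/318) = 184/(76/25) + 5/318 = 184*(25/76) + 5/318 = 1150/19 + 5/318 = 365795/6042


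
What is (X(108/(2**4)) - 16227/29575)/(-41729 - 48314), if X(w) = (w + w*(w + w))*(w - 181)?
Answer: 16141105089/85216695200 ≈ 0.18941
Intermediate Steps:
X(w) = (-181 + w)*(w + 2*w**2) (X(w) = (w + w*(2*w))*(-181 + w) = (w + 2*w**2)*(-181 + w) = (-181 + w)*(w + 2*w**2))
(X(108/(2**4)) - 16227/29575)/(-41729 - 48314) = ((108/(2**4))*(-181 - 38988/(2**4) + 2*(108/(2**4))**2) - 16227/29575)/(-41729 - 48314) = ((108/16)*(-181 - 38988/16 + 2*(108/16)**2) - 16227*1/29575)/(-90043) = ((108*(1/16))*(-181 - 38988/16 + 2*(108*(1/16))**2) - 16227/29575)*(-1/90043) = (27*(-181 - 361*27/4 + 2*(27/4)**2)/4 - 16227/29575)*(-1/90043) = (27*(-181 - 9747/4 + 2*(729/16))/4 - 16227/29575)*(-1/90043) = (27*(-181 - 9747/4 + 729/8)/4 - 16227/29575)*(-1/90043) = ((27/4)*(-20213/8) - 16227/29575)*(-1/90043) = (-545751/32 - 16227/29575)*(-1/90043) = -16141105089/946400*(-1/90043) = 16141105089/85216695200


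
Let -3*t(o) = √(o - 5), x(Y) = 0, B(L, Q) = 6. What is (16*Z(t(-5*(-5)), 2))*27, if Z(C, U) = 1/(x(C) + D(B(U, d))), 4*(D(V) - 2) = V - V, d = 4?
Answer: 216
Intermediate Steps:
D(V) = 2 (D(V) = 2 + (V - V)/4 = 2 + (¼)*0 = 2 + 0 = 2)
t(o) = -√(-5 + o)/3 (t(o) = -√(o - 5)/3 = -√(-5 + o)/3)
Z(C, U) = ½ (Z(C, U) = 1/(0 + 2) = 1/2 = ½)
(16*Z(t(-5*(-5)), 2))*27 = (16*(½))*27 = 8*27 = 216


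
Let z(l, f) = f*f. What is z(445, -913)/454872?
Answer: 75779/41352 ≈ 1.8325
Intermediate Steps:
z(l, f) = f²
z(445, -913)/454872 = (-913)²/454872 = 833569*(1/454872) = 75779/41352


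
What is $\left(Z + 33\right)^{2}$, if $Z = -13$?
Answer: $400$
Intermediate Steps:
$\left(Z + 33\right)^{2} = \left(-13 + 33\right)^{2} = 20^{2} = 400$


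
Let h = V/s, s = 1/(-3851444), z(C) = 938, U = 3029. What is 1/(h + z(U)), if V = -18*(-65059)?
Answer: -1/4510279712590 ≈ -2.2172e-13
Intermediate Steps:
V = 1171062
s = -1/3851444 ≈ -2.5964e-7
h = -4510279713528 (h = 1171062/(-1/3851444) = 1171062*(-3851444) = -4510279713528)
1/(h + z(U)) = 1/(-4510279713528 + 938) = 1/(-4510279712590) = -1/4510279712590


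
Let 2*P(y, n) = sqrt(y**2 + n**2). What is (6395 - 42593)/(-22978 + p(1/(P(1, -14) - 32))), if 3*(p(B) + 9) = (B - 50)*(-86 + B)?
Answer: 106739391259846818/63552305772427609 + 115222577760*sqrt(197)/63552305772427609 ≈ 1.6796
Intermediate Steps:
P(y, n) = sqrt(n**2 + y**2)/2 (P(y, n) = sqrt(y**2 + n**2)/2 = sqrt(n**2 + y**2)/2)
p(B) = -9 + (-86 + B)*(-50 + B)/3 (p(B) = -9 + ((B - 50)*(-86 + B))/3 = -9 + ((-50 + B)*(-86 + B))/3 = -9 + ((-86 + B)*(-50 + B))/3 = -9 + (-86 + B)*(-50 + B)/3)
(6395 - 42593)/(-22978 + p(1/(P(1, -14) - 32))) = (6395 - 42593)/(-22978 + (4273/3 - 136/(3*(sqrt((-14)**2 + 1**2)/2 - 32)) + (1/(sqrt((-14)**2 + 1**2)/2 - 32))**2/3)) = -36198/(-22978 + (4273/3 - 136/(3*(sqrt(196 + 1)/2 - 32)) + (1/(sqrt(196 + 1)/2 - 32))**2/3)) = -36198/(-22978 + (4273/3 - 136/(3*(sqrt(197)/2 - 32)) + (1/(sqrt(197)/2 - 32))**2/3)) = -36198/(-22978 + (4273/3 - 136/(3*(-32 + sqrt(197)/2)) + (1/(-32 + sqrt(197)/2))**2/3)) = -36198/(-22978 + (4273/3 - 136/(3*(-32 + sqrt(197)/2)) + 1/(3*(-32 + sqrt(197)/2)**2))) = -36198/(-64661/3 - 136/(3*(-32 + sqrt(197)/2)) + 1/(3*(-32 + sqrt(197)/2)**2))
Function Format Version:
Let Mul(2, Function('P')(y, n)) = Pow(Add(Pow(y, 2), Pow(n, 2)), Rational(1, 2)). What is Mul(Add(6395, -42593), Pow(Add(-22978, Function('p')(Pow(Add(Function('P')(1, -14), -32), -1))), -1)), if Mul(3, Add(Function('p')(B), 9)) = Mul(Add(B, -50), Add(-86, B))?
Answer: Add(Rational(106739391259846818, 63552305772427609), Mul(Rational(115222577760, 63552305772427609), Pow(197, Rational(1, 2)))) ≈ 1.6796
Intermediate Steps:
Function('P')(y, n) = Mul(Rational(1, 2), Pow(Add(Pow(n, 2), Pow(y, 2)), Rational(1, 2))) (Function('P')(y, n) = Mul(Rational(1, 2), Pow(Add(Pow(y, 2), Pow(n, 2)), Rational(1, 2))) = Mul(Rational(1, 2), Pow(Add(Pow(n, 2), Pow(y, 2)), Rational(1, 2))))
Function('p')(B) = Add(-9, Mul(Rational(1, 3), Add(-86, B), Add(-50, B))) (Function('p')(B) = Add(-9, Mul(Rational(1, 3), Mul(Add(B, -50), Add(-86, B)))) = Add(-9, Mul(Rational(1, 3), Mul(Add(-50, B), Add(-86, B)))) = Add(-9, Mul(Rational(1, 3), Mul(Add(-86, B), Add(-50, B)))) = Add(-9, Mul(Rational(1, 3), Add(-86, B), Add(-50, B))))
Mul(Add(6395, -42593), Pow(Add(-22978, Function('p')(Pow(Add(Function('P')(1, -14), -32), -1))), -1)) = Mul(Add(6395, -42593), Pow(Add(-22978, Add(Rational(4273, 3), Mul(Rational(-136, 3), Pow(Add(Mul(Rational(1, 2), Pow(Add(Pow(-14, 2), Pow(1, 2)), Rational(1, 2))), -32), -1)), Mul(Rational(1, 3), Pow(Pow(Add(Mul(Rational(1, 2), Pow(Add(Pow(-14, 2), Pow(1, 2)), Rational(1, 2))), -32), -1), 2)))), -1)) = Mul(-36198, Pow(Add(-22978, Add(Rational(4273, 3), Mul(Rational(-136, 3), Pow(Add(Mul(Rational(1, 2), Pow(Add(196, 1), Rational(1, 2))), -32), -1)), Mul(Rational(1, 3), Pow(Pow(Add(Mul(Rational(1, 2), Pow(Add(196, 1), Rational(1, 2))), -32), -1), 2)))), -1)) = Mul(-36198, Pow(Add(-22978, Add(Rational(4273, 3), Mul(Rational(-136, 3), Pow(Add(Mul(Rational(1, 2), Pow(197, Rational(1, 2))), -32), -1)), Mul(Rational(1, 3), Pow(Pow(Add(Mul(Rational(1, 2), Pow(197, Rational(1, 2))), -32), -1), 2)))), -1)) = Mul(-36198, Pow(Add(-22978, Add(Rational(4273, 3), Mul(Rational(-136, 3), Pow(Add(-32, Mul(Rational(1, 2), Pow(197, Rational(1, 2)))), -1)), Mul(Rational(1, 3), Pow(Pow(Add(-32, Mul(Rational(1, 2), Pow(197, Rational(1, 2)))), -1), 2)))), -1)) = Mul(-36198, Pow(Add(-22978, Add(Rational(4273, 3), Mul(Rational(-136, 3), Pow(Add(-32, Mul(Rational(1, 2), Pow(197, Rational(1, 2)))), -1)), Mul(Rational(1, 3), Pow(Add(-32, Mul(Rational(1, 2), Pow(197, Rational(1, 2)))), -2)))), -1)) = Mul(-36198, Pow(Add(Rational(-64661, 3), Mul(Rational(-136, 3), Pow(Add(-32, Mul(Rational(1, 2), Pow(197, Rational(1, 2)))), -1)), Mul(Rational(1, 3), Pow(Add(-32, Mul(Rational(1, 2), Pow(197, Rational(1, 2)))), -2))), -1))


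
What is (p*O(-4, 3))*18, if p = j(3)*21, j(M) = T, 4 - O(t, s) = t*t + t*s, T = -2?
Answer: 0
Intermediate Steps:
O(t, s) = 4 - t² - s*t (O(t, s) = 4 - (t*t + t*s) = 4 - (t² + s*t) = 4 + (-t² - s*t) = 4 - t² - s*t)
j(M) = -2
p = -42 (p = -2*21 = -42)
(p*O(-4, 3))*18 = -42*(4 - 1*(-4)² - 1*3*(-4))*18 = -42*(4 - 1*16 + 12)*18 = -42*(4 - 16 + 12)*18 = -42*0*18 = 0*18 = 0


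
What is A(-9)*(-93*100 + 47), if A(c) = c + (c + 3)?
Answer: 138795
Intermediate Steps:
A(c) = 3 + 2*c (A(c) = c + (3 + c) = 3 + 2*c)
A(-9)*(-93*100 + 47) = (3 + 2*(-9))*(-93*100 + 47) = (3 - 18)*(-9300 + 47) = -15*(-9253) = 138795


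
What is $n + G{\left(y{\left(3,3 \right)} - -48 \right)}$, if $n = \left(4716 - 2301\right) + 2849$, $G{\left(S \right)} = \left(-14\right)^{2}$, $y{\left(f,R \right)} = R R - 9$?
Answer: $5460$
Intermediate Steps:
$y{\left(f,R \right)} = -9 + R^{2}$ ($y{\left(f,R \right)} = R^{2} - 9 = -9 + R^{2}$)
$G{\left(S \right)} = 196$
$n = 5264$ ($n = 2415 + 2849 = 5264$)
$n + G{\left(y{\left(3,3 \right)} - -48 \right)} = 5264 + 196 = 5460$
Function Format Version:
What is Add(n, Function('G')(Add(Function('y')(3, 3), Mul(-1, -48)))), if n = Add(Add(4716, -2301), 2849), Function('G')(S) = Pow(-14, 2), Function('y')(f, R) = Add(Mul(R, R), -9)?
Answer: 5460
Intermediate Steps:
Function('y')(f, R) = Add(-9, Pow(R, 2)) (Function('y')(f, R) = Add(Pow(R, 2), -9) = Add(-9, Pow(R, 2)))
Function('G')(S) = 196
n = 5264 (n = Add(2415, 2849) = 5264)
Add(n, Function('G')(Add(Function('y')(3, 3), Mul(-1, -48)))) = Add(5264, 196) = 5460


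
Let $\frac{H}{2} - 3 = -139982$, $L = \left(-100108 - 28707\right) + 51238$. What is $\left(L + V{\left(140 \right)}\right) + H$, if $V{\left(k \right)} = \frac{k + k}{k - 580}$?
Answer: $- \frac{3932892}{11} \approx -3.5754 \cdot 10^{5}$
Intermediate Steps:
$V{\left(k \right)} = \frac{2 k}{-580 + k}$
$L = -77577$ ($L = -128815 + 51238 = -77577$)
$H = -279958$ ($H = 6 + 2 \left(-139982\right) = 6 - 279964 = -279958$)
$\left(L + V{\left(140 \right)}\right) + H = \left(-77577 + 2 \cdot 140 \frac{1}{-580 + 140}\right) - 279958 = \left(-77577 + 2 \cdot 140 \frac{1}{-440}\right) - 279958 = \left(-77577 + 2 \cdot 140 \left(- \frac{1}{440}\right)\right) - 279958 = \left(-77577 - \frac{7}{11}\right) - 279958 = - \frac{853354}{11} - 279958 = - \frac{3932892}{11}$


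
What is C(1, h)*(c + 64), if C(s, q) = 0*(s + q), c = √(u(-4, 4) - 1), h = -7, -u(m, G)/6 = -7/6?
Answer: 0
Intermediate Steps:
u(m, G) = 7 (u(m, G) = -(-42)/6 = -6*(-7/6) = 7)
c = √6 (c = √(7 - 1) = √6 ≈ 2.4495)
C(s, q) = 0 (C(s, q) = 0*(q + s) = 0)
C(1, h)*(c + 64) = 0*(√6 + 64) = 0*(64 + √6) = 0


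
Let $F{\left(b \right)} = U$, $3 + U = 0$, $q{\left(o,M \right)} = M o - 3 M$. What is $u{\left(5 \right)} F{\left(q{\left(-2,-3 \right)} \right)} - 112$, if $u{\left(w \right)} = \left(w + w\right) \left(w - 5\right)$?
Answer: $-112$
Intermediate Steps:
$q{\left(o,M \right)} = - 3 M + M o$
$U = -3$ ($U = -3 + 0 = -3$)
$F{\left(b \right)} = -3$
$u{\left(w \right)} = 2 w \left(-5 + w\right)$
$u{\left(5 \right)} F{\left(q{\left(-2,-3 \right)} \right)} - 112 = 2 \cdot 5 \left(-5 + 5\right) \left(-3\right) - 112 = 2 \cdot 5 \cdot 0 \left(-3\right) - 112 = 0 \left(-3\right) - 112 = 0 - 112 = -112$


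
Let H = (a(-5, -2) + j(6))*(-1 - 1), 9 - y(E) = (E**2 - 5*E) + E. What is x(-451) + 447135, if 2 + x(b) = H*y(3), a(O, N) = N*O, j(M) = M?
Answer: 446749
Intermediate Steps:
y(E) = 9 - E**2 + 4*E (y(E) = 9 - ((E**2 - 5*E) + E) = 9 - (E**2 - 4*E) = 9 + (-E**2 + 4*E) = 9 - E**2 + 4*E)
H = -32 (H = (-2*(-5) + 6)*(-1 - 1) = (10 + 6)*(-2) = 16*(-2) = -32)
x(b) = -386 (x(b) = -2 - 32*(9 - 1*3**2 + 4*3) = -2 - 32*(9 - 1*9 + 12) = -2 - 32*(9 - 9 + 12) = -2 - 32*12 = -2 - 384 = -386)
x(-451) + 447135 = -386 + 447135 = 446749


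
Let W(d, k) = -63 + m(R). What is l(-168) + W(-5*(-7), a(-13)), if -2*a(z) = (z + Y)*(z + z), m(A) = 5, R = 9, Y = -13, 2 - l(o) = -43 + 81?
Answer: -94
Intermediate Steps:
l(o) = -36 (l(o) = 2 - (-43 + 81) = 2 - 1*38 = 2 - 38 = -36)
a(z) = -z*(-13 + z) (a(z) = -(z - 13)*(z + z)/2 = -(-13 + z)*2*z/2 = -z*(-13 + z))
W(d, k) = -58 (W(d, k) = -63 + 5 = -58)
l(-168) + W(-5*(-7), a(-13)) = -36 - 58 = -94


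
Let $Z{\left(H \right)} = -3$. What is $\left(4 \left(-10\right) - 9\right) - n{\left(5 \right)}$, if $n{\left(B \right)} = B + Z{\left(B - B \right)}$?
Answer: $-51$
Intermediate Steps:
$n{\left(B \right)} = -3 + B$ ($n{\left(B \right)} = B - 3 = -3 + B$)
$\left(4 \left(-10\right) - 9\right) - n{\left(5 \right)} = \left(4 \left(-10\right) - 9\right) - \left(-3 + 5\right) = \left(-40 - 9\right) - 2 = -49 - 2 = -51$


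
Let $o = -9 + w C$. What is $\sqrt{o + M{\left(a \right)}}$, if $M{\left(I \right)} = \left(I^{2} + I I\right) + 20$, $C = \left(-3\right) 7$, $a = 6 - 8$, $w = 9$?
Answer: $i \sqrt{170} \approx 13.038 i$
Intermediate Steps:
$a = -2$ ($a = 6 - 8 = -2$)
$C = -21$
$M{\left(I \right)} = 20 + 2 I^{2}$ ($M{\left(I \right)} = \left(I^{2} + I^{2}\right) + 20 = 2 I^{2} + 20 = 20 + 2 I^{2}$)
$o = -198$ ($o = -9 + 9 \left(-21\right) = -9 - 189 = -198$)
$\sqrt{o + M{\left(a \right)}} = \sqrt{-198 + \left(20 + 2 \left(-2\right)^{2}\right)} = \sqrt{-198 + \left(20 + 2 \cdot 4\right)} = \sqrt{-198 + \left(20 + 8\right)} = \sqrt{-198 + 28} = \sqrt{-170} = i \sqrt{170}$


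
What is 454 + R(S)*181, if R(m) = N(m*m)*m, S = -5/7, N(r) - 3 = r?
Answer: 62/343 ≈ 0.18076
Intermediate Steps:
N(r) = 3 + r
S = -5/7 (S = -5*⅐ = -5/7 ≈ -0.71429)
R(m) = m*(3 + m²) (R(m) = (3 + m*m)*m = (3 + m²)*m = m*(3 + m²))
454 + R(S)*181 = 454 - 5*(3 + (-5/7)²)/7*181 = 454 - 5*(3 + 25/49)/7*181 = 454 - 5/7*172/49*181 = 454 - 860/343*181 = 454 - 155660/343 = 62/343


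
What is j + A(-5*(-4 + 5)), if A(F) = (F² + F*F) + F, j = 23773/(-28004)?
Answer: 1236407/28004 ≈ 44.151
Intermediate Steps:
j = -23773/28004 (j = 23773*(-1/28004) = -23773/28004 ≈ -0.84891)
A(F) = F + 2*F² (A(F) = (F² + F²) + F = 2*F² + F = F + 2*F²)
j + A(-5*(-4 + 5)) = -23773/28004 + (-5*(-4 + 5))*(1 + 2*(-5*(-4 + 5))) = -23773/28004 + (-5*1)*(1 + 2*(-5*1)) = -23773/28004 - 5*(1 + 2*(-5)) = -23773/28004 - 5*(1 - 10) = -23773/28004 - 5*(-9) = -23773/28004 + 45 = 1236407/28004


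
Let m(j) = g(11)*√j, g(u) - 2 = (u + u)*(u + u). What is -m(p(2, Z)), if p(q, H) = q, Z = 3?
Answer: -486*√2 ≈ -687.31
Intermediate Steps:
g(u) = 2 + 4*u² (g(u) = 2 + (u + u)*(u + u) = 2 + (2*u)*(2*u) = 2 + 4*u²)
m(j) = 486*√j (m(j) = (2 + 4*11²)*√j = (2 + 4*121)*√j = (2 + 484)*√j = 486*√j)
-m(p(2, Z)) = -486*√2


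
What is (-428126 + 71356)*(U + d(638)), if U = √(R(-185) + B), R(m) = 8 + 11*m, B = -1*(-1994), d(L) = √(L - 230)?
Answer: -713540*√102 - 356770*I*√33 ≈ -7.2064e+6 - 2.0495e+6*I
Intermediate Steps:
d(L) = √(-230 + L)
B = 1994
U = I*√33 (U = √((8 + 11*(-185)) + 1994) = √((8 - 2035) + 1994) = √(-2027 + 1994) = √(-33) = I*√33 ≈ 5.7446*I)
(-428126 + 71356)*(U + d(638)) = (-428126 + 71356)*(I*√33 + √(-230 + 638)) = -356770*(I*√33 + √408) = -356770*(I*√33 + 2*√102) = -356770*(2*√102 + I*√33) = -713540*√102 - 356770*I*√33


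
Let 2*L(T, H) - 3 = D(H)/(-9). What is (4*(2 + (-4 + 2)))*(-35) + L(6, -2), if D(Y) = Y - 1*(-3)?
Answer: 13/9 ≈ 1.4444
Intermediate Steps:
D(Y) = 3 + Y (D(Y) = Y + 3 = 3 + Y)
L(T, H) = 4/3 - H/18 (L(T, H) = 3/2 + ((3 + H)/(-9))/2 = 3/2 + ((3 + H)*(-⅑))/2 = 3/2 + (-⅓ - H/9)/2 = 3/2 + (-⅙ - H/18) = 4/3 - H/18)
(4*(2 + (-4 + 2)))*(-35) + L(6, -2) = (4*(2 + (-4 + 2)))*(-35) + (4/3 - 1/18*(-2)) = (4*(2 - 2))*(-35) + (4/3 + ⅑) = (4*0)*(-35) + 13/9 = 0*(-35) + 13/9 = 0 + 13/9 = 13/9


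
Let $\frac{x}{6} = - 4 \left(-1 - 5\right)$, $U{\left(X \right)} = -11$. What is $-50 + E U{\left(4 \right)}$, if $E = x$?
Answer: $-1634$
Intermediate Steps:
$x = 144$ ($x = 6 \left(- 4 \left(-1 - 5\right)\right) = 6 \left(\left(-4\right) \left(-6\right)\right) = 6 \cdot 24 = 144$)
$E = 144$
$-50 + E U{\left(4 \right)} = -50 + 144 \left(-11\right) = -50 - 1584 = -1634$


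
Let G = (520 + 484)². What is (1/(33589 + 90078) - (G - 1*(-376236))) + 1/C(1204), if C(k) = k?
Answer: -206108295544265/148895068 ≈ -1.3843e+6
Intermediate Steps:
G = 1008016 (G = 1004² = 1008016)
(1/(33589 + 90078) - (G - 1*(-376236))) + 1/C(1204) = (1/(33589 + 90078) - (1008016 - 1*(-376236))) + 1/1204 = (1/123667 - (1008016 + 376236)) + 1/1204 = (1/123667 - 1*1384252) + 1/1204 = (1/123667 - 1384252) + 1/1204 = -171186292083/123667 + 1/1204 = -206108295544265/148895068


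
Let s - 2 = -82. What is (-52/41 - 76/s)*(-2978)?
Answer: 388629/410 ≈ 947.88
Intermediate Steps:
s = -80 (s = 2 - 82 = -80)
(-52/41 - 76/s)*(-2978) = (-52/41 - 76/(-80))*(-2978) = (-52*1/41 - 76*(-1/80))*(-2978) = (-52/41 + 19/20)*(-2978) = -261/820*(-2978) = 388629/410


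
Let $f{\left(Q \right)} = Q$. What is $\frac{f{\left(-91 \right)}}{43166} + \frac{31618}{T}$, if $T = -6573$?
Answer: $- \frac{1365420731}{283730118} \approx -4.8124$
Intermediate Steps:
$\frac{f{\left(-91 \right)}}{43166} + \frac{31618}{T} = - \frac{91}{43166} + \frac{31618}{-6573} = \left(-91\right) \frac{1}{43166} + 31618 \left(- \frac{1}{6573}\right) = - \frac{91}{43166} - \frac{31618}{6573} = - \frac{1365420731}{283730118}$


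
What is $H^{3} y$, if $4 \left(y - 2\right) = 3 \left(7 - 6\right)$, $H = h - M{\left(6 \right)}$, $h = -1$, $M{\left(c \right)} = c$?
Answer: $- \frac{3773}{4} \approx -943.25$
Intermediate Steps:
$H = -7$ ($H = -1 - 6 = -7$)
$y = \frac{11}{4}$ ($y = 2 + \frac{3 \left(7 - 6\right)}{4} = 2 + \frac{3 \cdot 1}{4} = 2 + \frac{1}{4} \cdot 3 = 2 + \frac{3}{4} = \frac{11}{4} \approx 2.75$)
$H^{3} y = \left(-7\right)^{3} \cdot \frac{11}{4} = \left(-343\right) \frac{11}{4} = - \frac{3773}{4}$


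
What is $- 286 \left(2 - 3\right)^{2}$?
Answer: $-286$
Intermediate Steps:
$- 286 \left(2 - 3\right)^{2} = - 286 \left(-1\right)^{2} = \left(-286\right) 1 = -286$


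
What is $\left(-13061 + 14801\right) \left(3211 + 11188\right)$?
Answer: $25054260$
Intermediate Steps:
$\left(-13061 + 14801\right) \left(3211 + 11188\right) = 1740 \cdot 14399 = 25054260$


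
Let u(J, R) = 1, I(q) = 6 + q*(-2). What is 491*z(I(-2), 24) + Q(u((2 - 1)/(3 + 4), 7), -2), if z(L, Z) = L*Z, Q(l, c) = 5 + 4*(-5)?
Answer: 117825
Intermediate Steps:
I(q) = 6 - 2*q
Q(l, c) = -15 (Q(l, c) = 5 - 20 = -15)
491*z(I(-2), 24) + Q(u((2 - 1)/(3 + 4), 7), -2) = 491*((6 - 2*(-2))*24) - 15 = 491*((6 + 4)*24) - 15 = 491*(10*24) - 15 = 491*240 - 15 = 117840 - 15 = 117825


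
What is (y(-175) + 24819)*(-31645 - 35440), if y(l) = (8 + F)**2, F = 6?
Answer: -1678131275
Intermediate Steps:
y(l) = 196 (y(l) = (8 + 6)**2 = 14**2 = 196)
(y(-175) + 24819)*(-31645 - 35440) = (196 + 24819)*(-31645 - 35440) = 25015*(-67085) = -1678131275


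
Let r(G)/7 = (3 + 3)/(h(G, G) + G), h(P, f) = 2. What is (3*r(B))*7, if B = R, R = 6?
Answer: 441/4 ≈ 110.25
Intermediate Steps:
B = 6
r(G) = 42/(2 + G) (r(G) = 7*((3 + 3)/(2 + G)) = 7*(6/(2 + G)) = 42/(2 + G))
(3*r(B))*7 = (3*(42/(2 + 6)))*7 = (3*(42/8))*7 = (3*(42*(⅛)))*7 = (3*(21/4))*7 = (63/4)*7 = 441/4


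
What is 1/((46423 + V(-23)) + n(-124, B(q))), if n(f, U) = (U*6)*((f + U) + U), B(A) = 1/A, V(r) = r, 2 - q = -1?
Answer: 3/138460 ≈ 2.1667e-5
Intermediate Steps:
q = 3 (q = 2 - 1*(-1) = 2 + 1 = 3)
n(f, U) = 6*U*(f + 2*U) (n(f, U) = (6*U)*((U + f) + U) = (6*U)*(f + 2*U) = 6*U*(f + 2*U))
1/((46423 + V(-23)) + n(-124, B(q))) = 1/((46423 - 23) + 6*(-124 + 2/3)/3) = 1/(46400 + 6*(⅓)*(-124 + 2*(⅓))) = 1/(46400 + 6*(⅓)*(-124 + ⅔)) = 1/(46400 + 6*(⅓)*(-370/3)) = 1/(46400 - 740/3) = 1/(138460/3) = 3/138460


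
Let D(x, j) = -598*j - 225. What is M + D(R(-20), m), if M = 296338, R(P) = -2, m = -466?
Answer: 574781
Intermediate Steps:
D(x, j) = -225 - 598*j
M + D(R(-20), m) = 296338 + (-225 - 598*(-466)) = 296338 + (-225 + 278668) = 296338 + 278443 = 574781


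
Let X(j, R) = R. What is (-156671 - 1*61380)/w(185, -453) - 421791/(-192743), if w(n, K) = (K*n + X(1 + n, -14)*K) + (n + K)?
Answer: 74814040114/14982106133 ≈ 4.9936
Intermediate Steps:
w(n, K) = n - 13*K + K*n (w(n, K) = (K*n - 14*K) + (n + K) = (-14*K + K*n) + (K + n) = n - 13*K + K*n)
(-156671 - 1*61380)/w(185, -453) - 421791/(-192743) = (-156671 - 1*61380)/(185 - 13*(-453) - 453*185) - 421791/(-192743) = (-156671 - 61380)/(185 + 5889 - 83805) - 421791*(-1/192743) = -218051/(-77731) + 421791/192743 = -218051*(-1/77731) + 421791/192743 = 218051/77731 + 421791/192743 = 74814040114/14982106133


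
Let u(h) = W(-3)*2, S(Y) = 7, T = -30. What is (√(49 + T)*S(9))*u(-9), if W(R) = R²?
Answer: 126*√19 ≈ 549.22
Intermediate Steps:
u(h) = 18 (u(h) = (-3)²*2 = 9*2 = 18)
(√(49 + T)*S(9))*u(-9) = (√(49 - 30)*7)*18 = (√19*7)*18 = (7*√19)*18 = 126*√19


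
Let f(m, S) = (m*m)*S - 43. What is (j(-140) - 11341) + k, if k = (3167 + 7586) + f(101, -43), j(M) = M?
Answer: -439414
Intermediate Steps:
f(m, S) = -43 + S*m² (f(m, S) = m²*S - 43 = S*m² - 43 = -43 + S*m²)
k = -427933 (k = (3167 + 7586) + (-43 - 43*101²) = 10753 + (-43 - 43*10201) = 10753 + (-43 - 438643) = 10753 - 438686 = -427933)
(j(-140) - 11341) + k = (-140 - 11341) - 427933 = -11481 - 427933 = -439414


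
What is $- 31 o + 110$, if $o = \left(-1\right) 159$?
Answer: $5039$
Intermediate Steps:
$o = -159$
$- 31 o + 110 = \left(-31\right) \left(-159\right) + 110 = 4929 + 110 = 5039$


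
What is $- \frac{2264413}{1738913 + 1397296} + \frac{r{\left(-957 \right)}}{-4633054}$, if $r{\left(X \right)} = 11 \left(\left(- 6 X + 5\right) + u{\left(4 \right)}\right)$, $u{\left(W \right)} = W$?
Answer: $- \frac{10689547424851}{14530225652286} \approx -0.73568$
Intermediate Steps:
$r{\left(X \right)} = 99 - 66 X$ ($r{\left(X \right)} = 11 \left(\left(- 6 X + 5\right) + 4\right) = 11 \left(\left(5 - 6 X\right) + 4\right) = 11 \left(9 - 6 X\right) = 99 - 66 X$)
$- \frac{2264413}{1738913 + 1397296} + \frac{r{\left(-957 \right)}}{-4633054} = - \frac{2264413}{1738913 + 1397296} + \frac{99 - -63162}{-4633054} = - \frac{2264413}{3136209} + \left(99 + 63162\right) \left(- \frac{1}{4633054}\right) = \left(-2264413\right) \frac{1}{3136209} + 63261 \left(- \frac{1}{4633054}\right) = - \frac{2264413}{3136209} - \frac{63261}{4633054} = - \frac{10689547424851}{14530225652286}$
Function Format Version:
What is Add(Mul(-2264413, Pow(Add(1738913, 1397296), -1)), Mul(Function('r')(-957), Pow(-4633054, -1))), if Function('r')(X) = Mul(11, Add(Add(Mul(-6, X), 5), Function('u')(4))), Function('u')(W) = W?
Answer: Rational(-10689547424851, 14530225652286) ≈ -0.73568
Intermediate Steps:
Function('r')(X) = Add(99, Mul(-66, X)) (Function('r')(X) = Mul(11, Add(Add(Mul(-6, X), 5), 4)) = Mul(11, Add(Add(5, Mul(-6, X)), 4)) = Mul(11, Add(9, Mul(-6, X))) = Add(99, Mul(-66, X)))
Add(Mul(-2264413, Pow(Add(1738913, 1397296), -1)), Mul(Function('r')(-957), Pow(-4633054, -1))) = Add(Mul(-2264413, Pow(Add(1738913, 1397296), -1)), Mul(Add(99, Mul(-66, -957)), Pow(-4633054, -1))) = Add(Mul(-2264413, Pow(3136209, -1)), Mul(Add(99, 63162), Rational(-1, 4633054))) = Add(Mul(-2264413, Rational(1, 3136209)), Mul(63261, Rational(-1, 4633054))) = Add(Rational(-2264413, 3136209), Rational(-63261, 4633054)) = Rational(-10689547424851, 14530225652286)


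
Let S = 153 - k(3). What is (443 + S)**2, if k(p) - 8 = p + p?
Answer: 338724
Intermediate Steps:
k(p) = 8 + 2*p (k(p) = 8 + (p + p) = 8 + 2*p)
S = 139 (S = 153 - (8 + 2*3) = 153 - (8 + 6) = 153 - 1*14 = 153 - 14 = 139)
(443 + S)**2 = (443 + 139)**2 = 582**2 = 338724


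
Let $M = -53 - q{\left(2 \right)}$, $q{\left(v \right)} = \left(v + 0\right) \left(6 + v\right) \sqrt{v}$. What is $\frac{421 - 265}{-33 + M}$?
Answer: $- \frac{3354}{1721} + \frac{624 \sqrt{2}}{1721} \approx -1.4361$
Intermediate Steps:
$q{\left(v \right)} = v^{\frac{3}{2}} \left(6 + v\right)$ ($q{\left(v \right)} = v \left(6 + v\right) \sqrt{v} = v^{\frac{3}{2}} \left(6 + v\right)$)
$M = -53 - 16 \sqrt{2}$ ($M = -53 - 2^{\frac{3}{2}} \left(6 + 2\right) = -53 - 2 \sqrt{2} \cdot 8 = -53 - 16 \sqrt{2} \approx -75.627$)
$\frac{421 - 265}{-33 + M} = \frac{421 - 265}{-33 - \left(53 + 16 \sqrt{2}\right)} = \frac{156}{-86 - 16 \sqrt{2}}$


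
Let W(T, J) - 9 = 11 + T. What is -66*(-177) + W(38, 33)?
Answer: 11740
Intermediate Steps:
W(T, J) = 20 + T (W(T, J) = 9 + (11 + T) = 20 + T)
-66*(-177) + W(38, 33) = -66*(-177) + (20 + 38) = 11682 + 58 = 11740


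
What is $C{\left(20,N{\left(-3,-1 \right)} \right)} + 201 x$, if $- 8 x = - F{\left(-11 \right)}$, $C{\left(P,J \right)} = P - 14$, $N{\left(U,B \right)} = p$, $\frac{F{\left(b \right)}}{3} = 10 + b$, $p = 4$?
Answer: $- \frac{555}{8} \approx -69.375$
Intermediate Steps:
$F{\left(b \right)} = 30 + 3 b$ ($F{\left(b \right)} = 3 \left(10 + b\right) = 30 + 3 b$)
$N{\left(U,B \right)} = 4$
$C{\left(P,J \right)} = -14 + P$
$x = - \frac{3}{8}$ ($x = - \frac{\left(-1\right) \left(30 + 3 \left(-11\right)\right)}{8} = - \frac{\left(-1\right) \left(30 - 33\right)}{8} = - \frac{\left(-1\right) \left(-3\right)}{8} = \left(- \frac{1}{8}\right) 3 = - \frac{3}{8} \approx -0.375$)
$C{\left(20,N{\left(-3,-1 \right)} \right)} + 201 x = \left(-14 + 20\right) + 201 \left(- \frac{3}{8}\right) = 6 - \frac{603}{8} = - \frac{555}{8}$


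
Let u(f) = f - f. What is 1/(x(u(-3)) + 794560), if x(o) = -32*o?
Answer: 1/794560 ≈ 1.2586e-6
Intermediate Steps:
u(f) = 0
1/(x(u(-3)) + 794560) = 1/(-32*0 + 794560) = 1/(0 + 794560) = 1/794560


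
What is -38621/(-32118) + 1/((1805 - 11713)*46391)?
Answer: 8875917365635/7381391327652 ≈ 1.2025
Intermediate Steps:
-38621/(-32118) + 1/((1805 - 11713)*46391) = -38621*(-1/32118) + (1/46391)/(-9908) = 38621/32118 - 1/9908*1/46391 = 38621/32118 - 1/459642028 = 8875917365635/7381391327652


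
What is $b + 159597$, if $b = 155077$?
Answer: $314674$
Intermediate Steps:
$b + 159597 = 155077 + 159597 = 314674$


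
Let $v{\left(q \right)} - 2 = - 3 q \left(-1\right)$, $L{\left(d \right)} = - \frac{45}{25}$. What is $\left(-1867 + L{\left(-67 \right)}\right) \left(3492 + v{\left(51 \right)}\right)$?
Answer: $- \frac{34077568}{5} \approx -6.8155 \cdot 10^{6}$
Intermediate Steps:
$L{\left(d \right)} = - \frac{9}{5}$ ($L{\left(d \right)} = \left(-45\right) \frac{1}{25} = - \frac{9}{5}$)
$v{\left(q \right)} = 2 + 3 q$ ($v{\left(q \right)} = 2 + - 3 q \left(-1\right) = 2 + 3 q$)
$\left(-1867 + L{\left(-67 \right)}\right) \left(3492 + v{\left(51 \right)}\right) = \left(-1867 - \frac{9}{5}\right) \left(3492 + \left(2 + 3 \cdot 51\right)\right) = - \frac{9344 \left(3492 + \left(2 + 153\right)\right)}{5} = - \frac{9344 \left(3492 + 155\right)}{5} = \left(- \frac{9344}{5}\right) 3647 = - \frac{34077568}{5}$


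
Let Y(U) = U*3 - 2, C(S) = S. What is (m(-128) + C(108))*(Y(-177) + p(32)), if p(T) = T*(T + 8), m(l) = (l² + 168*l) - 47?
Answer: -3779073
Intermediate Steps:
m(l) = -47 + l² + 168*l
Y(U) = -2 + 3*U (Y(U) = 3*U - 2 = -2 + 3*U)
p(T) = T*(8 + T)
(m(-128) + C(108))*(Y(-177) + p(32)) = ((-47 + (-128)² + 168*(-128)) + 108)*((-2 + 3*(-177)) + 32*(8 + 32)) = ((-47 + 16384 - 21504) + 108)*((-2 - 531) + 32*40) = (-5167 + 108)*(-533 + 1280) = -5059*747 = -3779073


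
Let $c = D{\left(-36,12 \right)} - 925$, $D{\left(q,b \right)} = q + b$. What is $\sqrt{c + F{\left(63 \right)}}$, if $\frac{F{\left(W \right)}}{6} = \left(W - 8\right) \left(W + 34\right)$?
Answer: $\sqrt{31061} \approx 176.24$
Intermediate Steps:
$D{\left(q,b \right)} = b + q$
$F{\left(W \right)} = 6 \left(-8 + W\right) \left(34 + W\right)$ ($F{\left(W \right)} = 6 \left(W - 8\right) \left(W + 34\right) = 6 \left(-8 + W\right) \left(34 + W\right)$)
$c = -949$ ($c = \left(12 - 36\right) - 925 = -24 - 925 = -949$)
$\sqrt{c + F{\left(63 \right)}} = \sqrt{-949 + \left(-1632 + 6 \cdot 63^{2} + 156 \cdot 63\right)} = \sqrt{-949 + \left(-1632 + 6 \cdot 3969 + 9828\right)} = \sqrt{-949 + \left(-1632 + 23814 + 9828\right)} = \sqrt{-949 + 32010} = \sqrt{31061}$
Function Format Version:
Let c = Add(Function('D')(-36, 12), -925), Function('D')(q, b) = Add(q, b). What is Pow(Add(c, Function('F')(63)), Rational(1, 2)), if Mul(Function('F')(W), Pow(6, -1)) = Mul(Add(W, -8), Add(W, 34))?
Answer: Pow(31061, Rational(1, 2)) ≈ 176.24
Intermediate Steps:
Function('D')(q, b) = Add(b, q)
Function('F')(W) = Mul(6, Add(-8, W), Add(34, W)) (Function('F')(W) = Mul(6, Mul(Add(W, -8), Add(W, 34))) = Mul(6, Mul(Add(-8, W), Add(34, W))) = Mul(6, Add(-8, W), Add(34, W)))
c = -949 (c = Add(Add(12, -36), -925) = Add(-24, -925) = -949)
Pow(Add(c, Function('F')(63)), Rational(1, 2)) = Pow(Add(-949, Add(-1632, Mul(6, Pow(63, 2)), Mul(156, 63))), Rational(1, 2)) = Pow(Add(-949, Add(-1632, Mul(6, 3969), 9828)), Rational(1, 2)) = Pow(Add(-949, Add(-1632, 23814, 9828)), Rational(1, 2)) = Pow(Add(-949, 32010), Rational(1, 2)) = Pow(31061, Rational(1, 2))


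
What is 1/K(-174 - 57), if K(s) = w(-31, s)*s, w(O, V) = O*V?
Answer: -1/1654191 ≈ -6.0452e-7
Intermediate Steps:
K(s) = -31*s² (K(s) = (-31*s)*s = -31*s²)
1/K(-174 - 57) = 1/(-31*(-174 - 57)²) = 1/(-31*(-231)²) = 1/(-31*53361) = 1/(-1654191) = -1/1654191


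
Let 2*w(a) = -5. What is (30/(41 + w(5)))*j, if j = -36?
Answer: -2160/77 ≈ -28.052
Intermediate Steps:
w(a) = -5/2 (w(a) = (½)*(-5) = -5/2)
(30/(41 + w(5)))*j = (30/(41 - 5/2))*(-36) = (30/(77/2))*(-36) = (30*(2/77))*(-36) = (60/77)*(-36) = -2160/77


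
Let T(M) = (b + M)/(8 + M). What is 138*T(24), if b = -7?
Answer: 1173/16 ≈ 73.313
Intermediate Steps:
T(M) = (-7 + M)/(8 + M)
138*T(24) = 138*((-7 + 24)/(8 + 24)) = 138*(17/32) = 1173/16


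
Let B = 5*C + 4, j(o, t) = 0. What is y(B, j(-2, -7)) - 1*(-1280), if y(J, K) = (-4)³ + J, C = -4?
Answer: 1200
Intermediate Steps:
B = -16 (B = 5*(-4) + 4 = -20 + 4 = -16)
y(J, K) = -64 + J
y(B, j(-2, -7)) - 1*(-1280) = (-64 - 16) - 1*(-1280) = -80 + 1280 = 1200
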